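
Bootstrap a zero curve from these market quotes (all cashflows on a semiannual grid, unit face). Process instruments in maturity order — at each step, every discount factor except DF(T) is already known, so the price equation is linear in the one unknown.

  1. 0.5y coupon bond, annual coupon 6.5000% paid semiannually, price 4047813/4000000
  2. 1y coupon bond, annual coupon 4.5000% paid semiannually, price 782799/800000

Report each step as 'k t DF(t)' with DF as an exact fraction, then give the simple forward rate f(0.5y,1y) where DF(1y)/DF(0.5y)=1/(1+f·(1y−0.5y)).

1 1/2 9801/10000
2 1 4677/5000
f(0.5y,1y) = ((9801/10000)/(4677/5000) − 1)/(1/2) = 149/1559 ≈ 9.5574%

step 1 [0.5y] bond c/2=13/400: DF=(4047813/4000000 − 13/400·(0))/(1+13/400) = 9801/10000 ≈ 0.980100
step 2 [1y] bond c/2=9/400: DF=(782799/800000 − 9/400·(0.980100))/(1+9/400) = 4677/5000 ≈ 0.935400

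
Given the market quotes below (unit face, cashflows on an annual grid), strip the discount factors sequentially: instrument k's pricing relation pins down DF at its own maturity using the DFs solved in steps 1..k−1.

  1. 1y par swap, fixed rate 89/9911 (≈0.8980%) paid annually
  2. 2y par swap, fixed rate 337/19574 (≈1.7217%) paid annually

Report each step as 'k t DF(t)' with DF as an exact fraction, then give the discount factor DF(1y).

1 1 9911/10000
2 2 9663/10000
DF(1y) = 9911/10000 ≈ 0.991100

step 1 [1y] swap r/1=89/9911: DF=(1 − 89/9911·(0))/(1+89/9911) = 9911/10000 ≈ 0.991100
step 2 [2y] swap r/1=337/19574: DF=(1 − 337/19574·(0.991100))/(1+337/19574) = 9663/10000 ≈ 0.966300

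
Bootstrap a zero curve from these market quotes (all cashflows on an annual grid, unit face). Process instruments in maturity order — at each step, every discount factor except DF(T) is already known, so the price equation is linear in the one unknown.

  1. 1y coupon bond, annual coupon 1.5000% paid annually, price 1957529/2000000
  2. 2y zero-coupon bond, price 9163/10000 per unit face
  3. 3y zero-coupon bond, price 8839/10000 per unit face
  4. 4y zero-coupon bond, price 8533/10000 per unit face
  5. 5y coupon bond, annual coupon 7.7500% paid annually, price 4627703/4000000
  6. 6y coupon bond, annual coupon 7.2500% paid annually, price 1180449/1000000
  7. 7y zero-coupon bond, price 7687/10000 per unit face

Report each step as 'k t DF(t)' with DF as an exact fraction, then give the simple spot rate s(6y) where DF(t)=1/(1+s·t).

step 1 [1y] bond c/1=3/200: DF=(1957529/2000000 − 3/200·(0))/(1+3/200) = 9643/10000 ≈ 0.964300
step 2 [2y] zero: DF = P = 9163/10000 ≈ 0.916300
step 3 [3y] zero: DF = P = 8839/10000 ≈ 0.883900
step 4 [4y] zero: DF = P = 8533/10000 ≈ 0.853300
step 5 [5y] bond c/1=31/400: DF=(4627703/4000000 − 31/400·(0.964300+0.916300+0.883900+0.853300))/(1+31/400) = 1627/2000 ≈ 0.813500
step 6 [6y] bond c/1=29/400: DF=(1180449/1000000 − 29/400·(0.964300+0.916300+0.883900+0.853300+0.813500))/(1+29/400) = 8011/10000 ≈ 0.801100
step 7 [7y] zero: DF = P = 7687/10000 ≈ 0.768700

1 1 9643/10000
2 2 9163/10000
3 3 8839/10000
4 4 8533/10000
5 5 1627/2000
6 6 8011/10000
7 7 7687/10000
s(6y) = (1/(8011/10000) − 1)/(6) = 663/16022 ≈ 4.1381%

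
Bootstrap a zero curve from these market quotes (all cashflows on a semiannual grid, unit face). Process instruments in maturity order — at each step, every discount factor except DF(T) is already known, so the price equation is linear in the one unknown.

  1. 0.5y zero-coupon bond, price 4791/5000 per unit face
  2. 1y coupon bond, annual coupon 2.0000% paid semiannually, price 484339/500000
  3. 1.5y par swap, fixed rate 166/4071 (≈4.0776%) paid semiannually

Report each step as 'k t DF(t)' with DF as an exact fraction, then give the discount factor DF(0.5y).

1 1/2 4791/5000
2 1 1187/1250
3 3/2 9419/10000
DF(0.5y) = 4791/5000 ≈ 0.958200

step 1 [0.5y] zero: DF = P = 4791/5000 ≈ 0.958200
step 2 [1y] bond c/2=1/100: DF=(484339/500000 − 1/100·(0.958200))/(1+1/100) = 1187/1250 ≈ 0.949600
step 3 [1.5y] swap r/2=83/4071: DF=(1 − 83/4071·(0.958200+0.949600))/(1+83/4071) = 9419/10000 ≈ 0.941900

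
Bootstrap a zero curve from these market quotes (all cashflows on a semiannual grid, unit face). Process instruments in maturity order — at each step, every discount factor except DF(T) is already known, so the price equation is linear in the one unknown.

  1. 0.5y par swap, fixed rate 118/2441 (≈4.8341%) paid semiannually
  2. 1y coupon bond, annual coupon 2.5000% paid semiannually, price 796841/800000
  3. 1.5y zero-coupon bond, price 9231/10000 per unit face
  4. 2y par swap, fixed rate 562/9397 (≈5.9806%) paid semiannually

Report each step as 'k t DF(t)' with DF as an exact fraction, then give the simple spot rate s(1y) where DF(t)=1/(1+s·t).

step 1 [0.5y] swap r/2=59/2441: DF=(1 − 59/2441·(0))/(1+59/2441) = 2441/2500 ≈ 0.976400
step 2 [1y] bond c/2=1/80: DF=(796841/800000 − 1/80·(0.976400))/(1+1/80) = 9717/10000 ≈ 0.971700
step 3 [1.5y] zero: DF = P = 9231/10000 ≈ 0.923100
step 4 [2y] swap r/2=281/9397: DF=(1 − 281/9397·(0.976400+0.971700+0.923100))/(1+281/9397) = 2219/2500 ≈ 0.887600

1 1/2 2441/2500
2 1 9717/10000
3 3/2 9231/10000
4 2 2219/2500
s(1y) = (1/(9717/10000) − 1)/(1) = 283/9717 ≈ 2.9124%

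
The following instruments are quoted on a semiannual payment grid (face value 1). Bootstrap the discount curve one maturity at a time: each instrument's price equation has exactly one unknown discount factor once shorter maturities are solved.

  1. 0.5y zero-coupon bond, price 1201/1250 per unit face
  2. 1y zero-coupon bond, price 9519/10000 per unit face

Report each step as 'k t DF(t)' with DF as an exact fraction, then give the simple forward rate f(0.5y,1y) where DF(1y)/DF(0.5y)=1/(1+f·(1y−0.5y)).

step 1 [0.5y] zero: DF = P = 1201/1250 ≈ 0.960800
step 2 [1y] zero: DF = P = 9519/10000 ≈ 0.951900

1 1/2 1201/1250
2 1 9519/10000
f(0.5y,1y) = ((1201/1250)/(9519/10000) − 1)/(1/2) = 178/9519 ≈ 1.8699%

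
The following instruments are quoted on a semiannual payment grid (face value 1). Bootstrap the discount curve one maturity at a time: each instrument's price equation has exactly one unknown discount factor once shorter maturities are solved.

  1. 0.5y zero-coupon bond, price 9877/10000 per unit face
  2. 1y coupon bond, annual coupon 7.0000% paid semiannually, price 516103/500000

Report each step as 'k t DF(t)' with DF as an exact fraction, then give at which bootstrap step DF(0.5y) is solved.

1 1/2 9877/10000
2 1 9639/10000
DF(0.5y) is solved at step 1

step 1 [0.5y] zero: DF = P = 9877/10000 ≈ 0.987700
step 2 [1y] bond c/2=7/200: DF=(516103/500000 − 7/200·(0.987700))/(1+7/200) = 9639/10000 ≈ 0.963900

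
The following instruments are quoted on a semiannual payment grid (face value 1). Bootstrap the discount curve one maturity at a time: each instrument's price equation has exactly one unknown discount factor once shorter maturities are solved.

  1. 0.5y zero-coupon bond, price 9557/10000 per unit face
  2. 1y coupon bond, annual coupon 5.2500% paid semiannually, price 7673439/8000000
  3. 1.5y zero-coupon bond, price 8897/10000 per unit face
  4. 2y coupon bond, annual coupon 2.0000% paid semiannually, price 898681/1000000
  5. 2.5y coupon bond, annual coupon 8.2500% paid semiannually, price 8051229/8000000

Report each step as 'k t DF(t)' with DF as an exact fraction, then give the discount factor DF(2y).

1 1/2 9557/10000
2 1 4551/5000
3 3/2 8897/10000
4 2 69/80
5 5/2 1029/1250
DF(2y) = 69/80 ≈ 0.862500

step 1 [0.5y] zero: DF = P = 9557/10000 ≈ 0.955700
step 2 [1y] bond c/2=21/800: DF=(7673439/8000000 − 21/800·(0.955700))/(1+21/800) = 4551/5000 ≈ 0.910200
step 3 [1.5y] zero: DF = P = 8897/10000 ≈ 0.889700
step 4 [2y] bond c/2=1/100: DF=(898681/1000000 − 1/100·(0.955700+0.910200+0.889700))/(1+1/100) = 69/80 ≈ 0.862500
step 5 [2.5y] bond c/2=33/800: DF=(8051229/8000000 − 33/800·(0.955700+0.910200+0.889700+0.862500))/(1+33/800) = 1029/1250 ≈ 0.823200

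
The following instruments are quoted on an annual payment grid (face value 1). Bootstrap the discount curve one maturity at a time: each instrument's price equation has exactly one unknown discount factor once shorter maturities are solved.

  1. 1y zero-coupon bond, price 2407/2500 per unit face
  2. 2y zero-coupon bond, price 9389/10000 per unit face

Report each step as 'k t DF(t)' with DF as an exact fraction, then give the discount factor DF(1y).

1 1 2407/2500
2 2 9389/10000
DF(1y) = 2407/2500 ≈ 0.962800

step 1 [1y] zero: DF = P = 2407/2500 ≈ 0.962800
step 2 [2y] zero: DF = P = 9389/10000 ≈ 0.938900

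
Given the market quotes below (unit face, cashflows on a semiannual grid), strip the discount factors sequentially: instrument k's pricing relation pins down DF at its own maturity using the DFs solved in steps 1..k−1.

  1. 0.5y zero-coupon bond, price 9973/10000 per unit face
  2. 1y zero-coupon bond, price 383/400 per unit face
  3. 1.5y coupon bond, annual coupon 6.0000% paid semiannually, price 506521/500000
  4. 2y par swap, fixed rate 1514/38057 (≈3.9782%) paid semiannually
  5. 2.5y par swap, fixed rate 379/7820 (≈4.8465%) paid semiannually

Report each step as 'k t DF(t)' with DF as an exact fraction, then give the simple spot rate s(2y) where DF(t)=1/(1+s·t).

1 1/2 9973/10000
2 1 383/400
3 3/2 4633/5000
4 2 9243/10000
5 5/2 8863/10000
s(2y) = (1/(9243/10000) − 1)/(2) = 757/18486 ≈ 4.0950%

step 1 [0.5y] zero: DF = P = 9973/10000 ≈ 0.997300
step 2 [1y] zero: DF = P = 383/400 ≈ 0.957500
step 3 [1.5y] bond c/2=3/100: DF=(506521/500000 − 3/100·(0.997300+0.957500))/(1+3/100) = 4633/5000 ≈ 0.926600
step 4 [2y] swap r/2=757/38057: DF=(1 − 757/38057·(0.997300+0.957500+0.926600))/(1+757/38057) = 9243/10000 ≈ 0.924300
step 5 [2.5y] swap r/2=379/15640: DF=(1 − 379/15640·(0.997300+0.957500+0.926600+0.924300))/(1+379/15640) = 8863/10000 ≈ 0.886300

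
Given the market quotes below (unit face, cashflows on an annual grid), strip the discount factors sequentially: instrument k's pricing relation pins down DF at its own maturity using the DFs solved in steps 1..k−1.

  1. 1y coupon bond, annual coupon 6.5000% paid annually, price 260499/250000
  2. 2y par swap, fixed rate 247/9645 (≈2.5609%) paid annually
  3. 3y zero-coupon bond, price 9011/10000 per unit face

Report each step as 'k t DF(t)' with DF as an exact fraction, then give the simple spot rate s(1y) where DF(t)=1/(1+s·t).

step 1 [1y] bond c/1=13/200: DF=(260499/250000 − 13/200·(0))/(1+13/200) = 1223/1250 ≈ 0.978400
step 2 [2y] swap r/1=247/9645: DF=(1 − 247/9645·(0.978400))/(1+247/9645) = 4753/5000 ≈ 0.950600
step 3 [3y] zero: DF = P = 9011/10000 ≈ 0.901100

1 1 1223/1250
2 2 4753/5000
3 3 9011/10000
s(1y) = (1/(1223/1250) − 1)/(1) = 27/1223 ≈ 2.2077%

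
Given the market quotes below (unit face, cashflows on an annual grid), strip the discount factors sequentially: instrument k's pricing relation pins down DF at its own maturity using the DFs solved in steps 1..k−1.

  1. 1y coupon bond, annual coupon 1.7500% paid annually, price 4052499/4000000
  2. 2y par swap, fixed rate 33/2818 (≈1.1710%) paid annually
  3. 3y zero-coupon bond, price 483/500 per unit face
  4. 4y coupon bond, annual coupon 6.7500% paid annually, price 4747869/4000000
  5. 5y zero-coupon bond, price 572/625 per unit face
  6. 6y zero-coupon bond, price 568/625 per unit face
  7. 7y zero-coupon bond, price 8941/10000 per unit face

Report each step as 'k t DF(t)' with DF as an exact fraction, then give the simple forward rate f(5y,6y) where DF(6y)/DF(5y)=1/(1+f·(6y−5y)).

1 1 9957/10000
2 2 9769/10000
3 3 483/500
4 4 9261/10000
5 5 572/625
6 6 568/625
7 7 8941/10000
f(5y,6y) = ((572/625)/(568/625) − 1)/(1) = 1/142 ≈ 0.7042%

step 1 [1y] bond c/1=7/400: DF=(4052499/4000000 − 7/400·(0))/(1+7/400) = 9957/10000 ≈ 0.995700
step 2 [2y] swap r/1=33/2818: DF=(1 − 33/2818·(0.995700))/(1+33/2818) = 9769/10000 ≈ 0.976900
step 3 [3y] zero: DF = P = 483/500 ≈ 0.966000
step 4 [4y] bond c/1=27/400: DF=(4747869/4000000 − 27/400·(0.995700+0.976900+0.966000))/(1+27/400) = 9261/10000 ≈ 0.926100
step 5 [5y] zero: DF = P = 572/625 ≈ 0.915200
step 6 [6y] zero: DF = P = 568/625 ≈ 0.908800
step 7 [7y] zero: DF = P = 8941/10000 ≈ 0.894100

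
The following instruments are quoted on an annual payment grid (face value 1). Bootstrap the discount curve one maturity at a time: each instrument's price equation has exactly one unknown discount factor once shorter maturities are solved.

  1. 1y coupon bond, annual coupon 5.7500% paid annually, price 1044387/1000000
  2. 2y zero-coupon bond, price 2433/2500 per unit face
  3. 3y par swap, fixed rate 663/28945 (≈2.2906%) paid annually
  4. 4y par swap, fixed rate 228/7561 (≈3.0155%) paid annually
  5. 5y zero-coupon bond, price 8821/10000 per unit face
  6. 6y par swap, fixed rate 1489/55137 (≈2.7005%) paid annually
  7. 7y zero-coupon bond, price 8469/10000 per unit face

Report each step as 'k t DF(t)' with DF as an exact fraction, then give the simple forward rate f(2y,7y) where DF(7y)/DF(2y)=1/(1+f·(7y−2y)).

1 1 2469/2500
2 2 2433/2500
3 3 9337/10000
4 4 443/500
5 5 8821/10000
6 6 8511/10000
7 7 8469/10000
f(2y,7y) = ((2433/2500)/(8469/10000) − 1)/(5) = 421/14115 ≈ 2.9826%

step 1 [1y] bond c/1=23/400: DF=(1044387/1000000 − 23/400·(0))/(1+23/400) = 2469/2500 ≈ 0.987600
step 2 [2y] zero: DF = P = 2433/2500 ≈ 0.973200
step 3 [3y] swap r/1=663/28945: DF=(1 − 663/28945·(0.987600+0.973200))/(1+663/28945) = 9337/10000 ≈ 0.933700
step 4 [4y] swap r/1=228/7561: DF=(1 − 228/7561·(0.987600+0.973200+0.933700))/(1+228/7561) = 443/500 ≈ 0.886000
step 5 [5y] zero: DF = P = 8821/10000 ≈ 0.882100
step 6 [6y] swap r/1=1489/55137: DF=(1 − 1489/55137·(0.987600+0.973200+0.933700+0.886000+0.882100))/(1+1489/55137) = 8511/10000 ≈ 0.851100
step 7 [7y] zero: DF = P = 8469/10000 ≈ 0.846900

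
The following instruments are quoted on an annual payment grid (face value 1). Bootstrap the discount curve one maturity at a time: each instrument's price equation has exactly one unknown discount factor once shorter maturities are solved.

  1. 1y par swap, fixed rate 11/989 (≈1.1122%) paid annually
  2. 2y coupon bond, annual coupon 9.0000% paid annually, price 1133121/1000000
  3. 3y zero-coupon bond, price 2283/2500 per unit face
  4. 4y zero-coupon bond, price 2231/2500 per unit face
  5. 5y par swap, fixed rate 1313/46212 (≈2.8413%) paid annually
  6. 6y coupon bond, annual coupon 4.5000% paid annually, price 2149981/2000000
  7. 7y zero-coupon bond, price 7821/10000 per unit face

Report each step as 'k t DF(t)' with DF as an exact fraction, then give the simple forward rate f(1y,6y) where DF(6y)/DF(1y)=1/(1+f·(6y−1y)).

step 1 [1y] swap r/1=11/989: DF=(1 − 11/989·(0))/(1+11/989) = 989/1000 ≈ 0.989000
step 2 [2y] bond c/1=9/100: DF=(1133121/1000000 − 9/100·(0.989000))/(1+9/100) = 9579/10000 ≈ 0.957900
step 3 [3y] zero: DF = P = 2283/2500 ≈ 0.913200
step 4 [4y] zero: DF = P = 2231/2500 ≈ 0.892400
step 5 [5y] swap r/1=1313/46212: DF=(1 − 1313/46212·(0.989000+0.957900+0.913200+0.892400))/(1+1313/46212) = 8687/10000 ≈ 0.868700
step 6 [6y] bond c/1=9/200: DF=(2149981/2000000 − 9/200·(0.989000+0.957900+0.913200+0.892400+0.868700))/(1+9/200) = 8297/10000 ≈ 0.829700
step 7 [7y] zero: DF = P = 7821/10000 ≈ 0.782100

1 1 989/1000
2 2 9579/10000
3 3 2283/2500
4 4 2231/2500
5 5 8687/10000
6 6 8297/10000
7 7 7821/10000
f(1y,6y) = ((989/1000)/(8297/10000) − 1)/(5) = 1593/41485 ≈ 3.8399%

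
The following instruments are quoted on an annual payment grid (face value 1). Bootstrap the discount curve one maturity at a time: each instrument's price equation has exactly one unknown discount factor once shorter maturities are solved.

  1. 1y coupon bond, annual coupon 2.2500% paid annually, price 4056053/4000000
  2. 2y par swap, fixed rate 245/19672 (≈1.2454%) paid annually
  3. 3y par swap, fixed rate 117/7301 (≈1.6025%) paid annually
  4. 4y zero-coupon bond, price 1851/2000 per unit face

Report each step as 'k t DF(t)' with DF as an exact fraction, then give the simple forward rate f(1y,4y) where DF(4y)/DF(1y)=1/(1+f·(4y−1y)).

step 1 [1y] bond c/1=9/400: DF=(4056053/4000000 − 9/400·(0))/(1+9/400) = 9917/10000 ≈ 0.991700
step 2 [2y] swap r/1=245/19672: DF=(1 − 245/19672·(0.991700))/(1+245/19672) = 1951/2000 ≈ 0.975500
step 3 [3y] swap r/1=117/7301: DF=(1 − 117/7301·(0.991700+0.975500))/(1+117/7301) = 2383/2500 ≈ 0.953200
step 4 [4y] zero: DF = P = 1851/2000 ≈ 0.925500

1 1 9917/10000
2 2 1951/2000
3 3 2383/2500
4 4 1851/2000
f(1y,4y) = ((9917/10000)/(1851/2000) − 1)/(3) = 662/27765 ≈ 2.3843%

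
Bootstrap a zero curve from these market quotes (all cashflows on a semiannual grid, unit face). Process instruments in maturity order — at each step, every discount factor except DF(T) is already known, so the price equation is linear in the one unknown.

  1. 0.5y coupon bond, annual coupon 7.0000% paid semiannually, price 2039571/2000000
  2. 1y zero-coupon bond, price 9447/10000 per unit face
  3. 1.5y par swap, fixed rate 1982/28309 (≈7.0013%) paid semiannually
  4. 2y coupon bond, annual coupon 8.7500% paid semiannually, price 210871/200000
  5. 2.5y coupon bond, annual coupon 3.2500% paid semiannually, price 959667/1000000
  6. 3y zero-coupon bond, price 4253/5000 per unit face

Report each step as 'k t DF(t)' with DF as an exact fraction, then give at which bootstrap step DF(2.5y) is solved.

step 1 [0.5y] bond c/2=7/200: DF=(2039571/2000000 − 7/200·(0))/(1+7/200) = 9853/10000 ≈ 0.985300
step 2 [1y] zero: DF = P = 9447/10000 ≈ 0.944700
step 3 [1.5y] swap r/2=991/28309: DF=(1 − 991/28309·(0.985300+0.944700))/(1+991/28309) = 9009/10000 ≈ 0.900900
step 4 [2y] bond c/2=7/160: DF=(210871/200000 − 7/160·(0.985300+0.944700+0.900900))/(1+7/160) = 1783/2000 ≈ 0.891500
step 5 [2.5y] bond c/2=13/800: DF=(959667/1000000 − 13/800·(0.985300+0.944700+0.900900+0.891500))/(1+13/800) = 553/625 ≈ 0.884800
step 6 [3y] zero: DF = P = 4253/5000 ≈ 0.850600

1 1/2 9853/10000
2 1 9447/10000
3 3/2 9009/10000
4 2 1783/2000
5 5/2 553/625
6 3 4253/5000
DF(2.5y) is solved at step 5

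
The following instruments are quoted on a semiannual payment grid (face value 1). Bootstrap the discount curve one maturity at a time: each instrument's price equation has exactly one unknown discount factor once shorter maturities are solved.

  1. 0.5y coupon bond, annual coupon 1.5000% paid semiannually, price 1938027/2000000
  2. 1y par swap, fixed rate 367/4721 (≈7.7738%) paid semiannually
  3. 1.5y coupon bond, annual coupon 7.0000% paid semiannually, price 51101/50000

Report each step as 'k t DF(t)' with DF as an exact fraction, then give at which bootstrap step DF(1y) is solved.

step 1 [0.5y] bond c/2=3/400: DF=(1938027/2000000 − 3/400·(0))/(1+3/400) = 4809/5000 ≈ 0.961800
step 2 [1y] swap r/2=367/9442: DF=(1 − 367/9442·(0.961800))/(1+367/9442) = 4633/5000 ≈ 0.926600
step 3 [1.5y] bond c/2=7/200: DF=(51101/50000 − 7/200·(0.961800+0.926600))/(1+7/200) = 2309/2500 ≈ 0.923600

1 1/2 4809/5000
2 1 4633/5000
3 3/2 2309/2500
DF(1y) is solved at step 2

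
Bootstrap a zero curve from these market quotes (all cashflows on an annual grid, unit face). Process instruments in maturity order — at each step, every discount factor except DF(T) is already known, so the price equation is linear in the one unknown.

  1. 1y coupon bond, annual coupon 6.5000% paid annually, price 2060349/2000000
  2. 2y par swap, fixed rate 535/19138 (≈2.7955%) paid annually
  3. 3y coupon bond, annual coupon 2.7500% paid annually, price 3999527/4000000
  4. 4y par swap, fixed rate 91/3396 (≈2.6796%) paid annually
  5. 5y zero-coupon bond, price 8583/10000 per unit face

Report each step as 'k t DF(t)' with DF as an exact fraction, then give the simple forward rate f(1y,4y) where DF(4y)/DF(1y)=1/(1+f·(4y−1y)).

1 1 9673/10000
2 2 1893/2000
3 3 9219/10000
4 4 8999/10000
5 5 8583/10000
f(1y,4y) = ((9673/10000)/(8999/10000) − 1)/(3) = 674/26997 ≈ 2.4966%

step 1 [1y] bond c/1=13/200: DF=(2060349/2000000 − 13/200·(0))/(1+13/200) = 9673/10000 ≈ 0.967300
step 2 [2y] swap r/1=535/19138: DF=(1 − 535/19138·(0.967300))/(1+535/19138) = 1893/2000 ≈ 0.946500
step 3 [3y] bond c/1=11/400: DF=(3999527/4000000 − 11/400·(0.967300+0.946500))/(1+11/400) = 9219/10000 ≈ 0.921900
step 4 [4y] swap r/1=91/3396: DF=(1 − 91/3396·(0.967300+0.946500+0.921900))/(1+91/3396) = 8999/10000 ≈ 0.899900
step 5 [5y] zero: DF = P = 8583/10000 ≈ 0.858300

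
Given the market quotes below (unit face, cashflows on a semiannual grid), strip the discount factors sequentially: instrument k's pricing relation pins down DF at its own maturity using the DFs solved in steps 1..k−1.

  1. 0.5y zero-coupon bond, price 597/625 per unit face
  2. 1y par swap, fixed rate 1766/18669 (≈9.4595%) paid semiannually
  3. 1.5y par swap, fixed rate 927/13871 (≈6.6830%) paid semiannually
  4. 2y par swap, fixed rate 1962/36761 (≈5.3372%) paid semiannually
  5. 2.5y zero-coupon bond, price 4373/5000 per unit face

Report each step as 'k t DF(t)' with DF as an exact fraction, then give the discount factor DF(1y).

step 1 [0.5y] zero: DF = P = 597/625 ≈ 0.955200
step 2 [1y] swap r/2=883/18669: DF=(1 − 883/18669·(0.955200))/(1+883/18669) = 9117/10000 ≈ 0.911700
step 3 [1.5y] swap r/2=927/27742: DF=(1 − 927/27742·(0.955200+0.911700))/(1+927/27742) = 9073/10000 ≈ 0.907300
step 4 [2y] swap r/2=981/36761: DF=(1 − 981/36761·(0.955200+0.911700+0.907300))/(1+981/36761) = 9019/10000 ≈ 0.901900
step 5 [2.5y] zero: DF = P = 4373/5000 ≈ 0.874600

1 1/2 597/625
2 1 9117/10000
3 3/2 9073/10000
4 2 9019/10000
5 5/2 4373/5000
DF(1y) = 9117/10000 ≈ 0.911700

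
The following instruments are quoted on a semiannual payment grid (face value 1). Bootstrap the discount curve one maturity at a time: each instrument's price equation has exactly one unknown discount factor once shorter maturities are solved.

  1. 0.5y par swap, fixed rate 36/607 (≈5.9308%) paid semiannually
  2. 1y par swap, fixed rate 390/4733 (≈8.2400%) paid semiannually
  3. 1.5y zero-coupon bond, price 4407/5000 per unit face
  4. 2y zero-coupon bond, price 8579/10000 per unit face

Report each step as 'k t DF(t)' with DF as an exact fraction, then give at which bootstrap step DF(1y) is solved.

1 1/2 607/625
2 1 461/500
3 3/2 4407/5000
4 2 8579/10000
DF(1y) is solved at step 2

step 1 [0.5y] swap r/2=18/607: DF=(1 − 18/607·(0))/(1+18/607) = 607/625 ≈ 0.971200
step 2 [1y] swap r/2=195/4733: DF=(1 − 195/4733·(0.971200))/(1+195/4733) = 461/500 ≈ 0.922000
step 3 [1.5y] zero: DF = P = 4407/5000 ≈ 0.881400
step 4 [2y] zero: DF = P = 8579/10000 ≈ 0.857900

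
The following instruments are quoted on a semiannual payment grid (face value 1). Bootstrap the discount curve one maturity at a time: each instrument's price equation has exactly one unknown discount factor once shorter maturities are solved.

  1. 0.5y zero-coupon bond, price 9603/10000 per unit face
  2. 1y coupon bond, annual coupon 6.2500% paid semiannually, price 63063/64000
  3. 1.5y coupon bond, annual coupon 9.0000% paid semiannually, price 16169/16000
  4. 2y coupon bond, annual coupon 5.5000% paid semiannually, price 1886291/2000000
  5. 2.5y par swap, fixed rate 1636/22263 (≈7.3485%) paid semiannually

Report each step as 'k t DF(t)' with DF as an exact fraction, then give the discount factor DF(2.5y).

step 1 [0.5y] zero: DF = P = 9603/10000 ≈ 0.960300
step 2 [1y] bond c/2=1/32: DF=(63063/64000 − 1/32·(0.960300))/(1+1/32) = 579/625 ≈ 0.926400
step 3 [1.5y] bond c/2=9/200: DF=(16169/16000 − 9/200·(0.960300+0.926400))/(1+9/200) = 4429/5000 ≈ 0.885800
step 4 [2y] bond c/2=11/400: DF=(1886291/2000000 − 11/400·(0.960300+0.926400+0.885800))/(1+11/400) = 8437/10000 ≈ 0.843700
step 5 [2.5y] swap r/2=818/22263: DF=(1 − 818/22263·(0.960300+0.926400+0.885800+0.843700))/(1+818/22263) = 2091/2500 ≈ 0.836400

1 1/2 9603/10000
2 1 579/625
3 3/2 4429/5000
4 2 8437/10000
5 5/2 2091/2500
DF(2.5y) = 2091/2500 ≈ 0.836400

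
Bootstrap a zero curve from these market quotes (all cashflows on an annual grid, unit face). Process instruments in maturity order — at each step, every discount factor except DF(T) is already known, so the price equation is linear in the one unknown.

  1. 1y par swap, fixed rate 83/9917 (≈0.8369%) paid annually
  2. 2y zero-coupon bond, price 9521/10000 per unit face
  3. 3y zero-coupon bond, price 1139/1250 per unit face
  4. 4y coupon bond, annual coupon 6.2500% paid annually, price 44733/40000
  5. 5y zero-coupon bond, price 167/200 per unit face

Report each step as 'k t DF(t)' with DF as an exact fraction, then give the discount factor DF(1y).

1 1 9917/10000
2 2 9521/10000
3 3 1139/1250
4 4 4423/5000
5 5 167/200
DF(1y) = 9917/10000 ≈ 0.991700

step 1 [1y] swap r/1=83/9917: DF=(1 − 83/9917·(0))/(1+83/9917) = 9917/10000 ≈ 0.991700
step 2 [2y] zero: DF = P = 9521/10000 ≈ 0.952100
step 3 [3y] zero: DF = P = 1139/1250 ≈ 0.911200
step 4 [4y] bond c/1=1/16: DF=(44733/40000 − 1/16·(0.991700+0.952100+0.911200))/(1+1/16) = 4423/5000 ≈ 0.884600
step 5 [5y] zero: DF = P = 167/200 ≈ 0.835000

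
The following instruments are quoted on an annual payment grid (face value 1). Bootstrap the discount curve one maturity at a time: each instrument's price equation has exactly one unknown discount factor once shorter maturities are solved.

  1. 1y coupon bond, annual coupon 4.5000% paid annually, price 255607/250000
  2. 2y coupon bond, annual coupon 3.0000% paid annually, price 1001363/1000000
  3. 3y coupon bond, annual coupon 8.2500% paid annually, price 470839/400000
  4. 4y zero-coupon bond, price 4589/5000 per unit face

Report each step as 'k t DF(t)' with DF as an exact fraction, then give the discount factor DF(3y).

1 1 1223/1250
2 2 9437/10000
3 3 9409/10000
4 4 4589/5000
DF(3y) = 9409/10000 ≈ 0.940900

step 1 [1y] bond c/1=9/200: DF=(255607/250000 − 9/200·(0))/(1+9/200) = 1223/1250 ≈ 0.978400
step 2 [2y] bond c/1=3/100: DF=(1001363/1000000 − 3/100·(0.978400))/(1+3/100) = 9437/10000 ≈ 0.943700
step 3 [3y] bond c/1=33/400: DF=(470839/400000 − 33/400·(0.978400+0.943700))/(1+33/400) = 9409/10000 ≈ 0.940900
step 4 [4y] zero: DF = P = 4589/5000 ≈ 0.917800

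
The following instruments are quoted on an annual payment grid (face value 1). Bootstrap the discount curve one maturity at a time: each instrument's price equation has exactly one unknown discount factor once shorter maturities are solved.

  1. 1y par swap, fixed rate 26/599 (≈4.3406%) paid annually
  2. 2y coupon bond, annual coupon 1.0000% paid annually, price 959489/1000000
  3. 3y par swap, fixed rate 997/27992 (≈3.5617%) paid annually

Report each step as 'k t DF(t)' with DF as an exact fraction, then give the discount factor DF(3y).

step 1 [1y] swap r/1=26/599: DF=(1 − 26/599·(0))/(1+26/599) = 599/625 ≈ 0.958400
step 2 [2y] bond c/1=1/100: DF=(959489/1000000 − 1/100·(0.958400))/(1+1/100) = 1881/2000 ≈ 0.940500
step 3 [3y] swap r/1=997/27992: DF=(1 − 997/27992·(0.958400+0.940500))/(1+997/27992) = 9003/10000 ≈ 0.900300

1 1 599/625
2 2 1881/2000
3 3 9003/10000
DF(3y) = 9003/10000 ≈ 0.900300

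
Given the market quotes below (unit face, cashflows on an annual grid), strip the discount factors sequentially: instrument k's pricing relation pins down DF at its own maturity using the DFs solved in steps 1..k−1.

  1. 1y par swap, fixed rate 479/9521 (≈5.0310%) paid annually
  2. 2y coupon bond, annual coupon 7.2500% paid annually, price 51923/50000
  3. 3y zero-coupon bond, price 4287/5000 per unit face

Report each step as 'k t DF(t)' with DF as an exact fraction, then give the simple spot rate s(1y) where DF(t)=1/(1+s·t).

1 1 9521/10000
2 2 9039/10000
3 3 4287/5000
s(1y) = (1/(9521/10000) − 1)/(1) = 479/9521 ≈ 5.0310%

step 1 [1y] swap r/1=479/9521: DF=(1 − 479/9521·(0))/(1+479/9521) = 9521/10000 ≈ 0.952100
step 2 [2y] bond c/1=29/400: DF=(51923/50000 − 29/400·(0.952100))/(1+29/400) = 9039/10000 ≈ 0.903900
step 3 [3y] zero: DF = P = 4287/5000 ≈ 0.857400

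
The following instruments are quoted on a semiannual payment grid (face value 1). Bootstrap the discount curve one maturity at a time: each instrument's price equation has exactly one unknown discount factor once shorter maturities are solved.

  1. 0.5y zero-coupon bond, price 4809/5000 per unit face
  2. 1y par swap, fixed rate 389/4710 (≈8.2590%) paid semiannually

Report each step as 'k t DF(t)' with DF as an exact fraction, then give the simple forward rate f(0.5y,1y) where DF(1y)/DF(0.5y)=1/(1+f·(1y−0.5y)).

step 1 [0.5y] zero: DF = P = 4809/5000 ≈ 0.961800
step 2 [1y] swap r/2=389/9420: DF=(1 − 389/9420·(0.961800))/(1+389/9420) = 4611/5000 ≈ 0.922200

1 1/2 4809/5000
2 1 4611/5000
f(0.5y,1y) = ((4809/5000)/(4611/5000) − 1)/(1/2) = 132/1537 ≈ 8.5882%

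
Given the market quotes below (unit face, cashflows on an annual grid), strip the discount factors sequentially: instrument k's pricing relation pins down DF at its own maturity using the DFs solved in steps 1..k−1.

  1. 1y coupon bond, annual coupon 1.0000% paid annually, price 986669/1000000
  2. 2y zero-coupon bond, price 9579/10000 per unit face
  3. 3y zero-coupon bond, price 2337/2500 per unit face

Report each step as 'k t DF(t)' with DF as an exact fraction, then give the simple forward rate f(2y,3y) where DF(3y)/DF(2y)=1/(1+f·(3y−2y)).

step 1 [1y] bond c/1=1/100: DF=(986669/1000000 − 1/100·(0))/(1+1/100) = 9769/10000 ≈ 0.976900
step 2 [2y] zero: DF = P = 9579/10000 ≈ 0.957900
step 3 [3y] zero: DF = P = 2337/2500 ≈ 0.934800

1 1 9769/10000
2 2 9579/10000
3 3 2337/2500
f(2y,3y) = ((9579/10000)/(2337/2500) − 1)/(1) = 77/3116 ≈ 2.4711%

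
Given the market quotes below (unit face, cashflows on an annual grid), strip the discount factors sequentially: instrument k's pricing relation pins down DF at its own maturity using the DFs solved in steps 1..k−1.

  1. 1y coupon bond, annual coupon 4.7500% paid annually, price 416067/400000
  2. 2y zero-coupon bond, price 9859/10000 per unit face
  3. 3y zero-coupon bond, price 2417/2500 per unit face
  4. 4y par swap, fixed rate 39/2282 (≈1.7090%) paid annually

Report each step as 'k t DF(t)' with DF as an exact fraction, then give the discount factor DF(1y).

1 1 993/1000
2 2 9859/10000
3 3 2417/2500
4 4 9337/10000
DF(1y) = 993/1000 ≈ 0.993000

step 1 [1y] bond c/1=19/400: DF=(416067/400000 − 19/400·(0))/(1+19/400) = 993/1000 ≈ 0.993000
step 2 [2y] zero: DF = P = 9859/10000 ≈ 0.985900
step 3 [3y] zero: DF = P = 2417/2500 ≈ 0.966800
step 4 [4y] swap r/1=39/2282: DF=(1 − 39/2282·(0.993000+0.985900+0.966800))/(1+39/2282) = 9337/10000 ≈ 0.933700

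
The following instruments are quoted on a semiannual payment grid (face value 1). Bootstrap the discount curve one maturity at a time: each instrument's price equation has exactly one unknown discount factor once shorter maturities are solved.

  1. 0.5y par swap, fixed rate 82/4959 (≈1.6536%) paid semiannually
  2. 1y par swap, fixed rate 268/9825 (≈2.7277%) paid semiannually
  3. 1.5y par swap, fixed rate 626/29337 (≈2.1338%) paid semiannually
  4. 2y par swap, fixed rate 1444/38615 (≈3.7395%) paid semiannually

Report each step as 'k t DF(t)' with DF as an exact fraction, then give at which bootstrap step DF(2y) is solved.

step 1 [0.5y] swap r/2=41/4959: DF=(1 − 41/4959·(0))/(1+41/4959) = 4959/5000 ≈ 0.991800
step 2 [1y] swap r/2=134/9825: DF=(1 − 134/9825·(0.991800))/(1+134/9825) = 2433/2500 ≈ 0.973200
step 3 [1.5y] swap r/2=313/29337: DF=(1 − 313/29337·(0.991800+0.973200))/(1+313/29337) = 9687/10000 ≈ 0.968700
step 4 [2y] swap r/2=722/38615: DF=(1 − 722/38615·(0.991800+0.973200+0.968700))/(1+722/38615) = 4639/5000 ≈ 0.927800

1 1/2 4959/5000
2 1 2433/2500
3 3/2 9687/10000
4 2 4639/5000
DF(2y) is solved at step 4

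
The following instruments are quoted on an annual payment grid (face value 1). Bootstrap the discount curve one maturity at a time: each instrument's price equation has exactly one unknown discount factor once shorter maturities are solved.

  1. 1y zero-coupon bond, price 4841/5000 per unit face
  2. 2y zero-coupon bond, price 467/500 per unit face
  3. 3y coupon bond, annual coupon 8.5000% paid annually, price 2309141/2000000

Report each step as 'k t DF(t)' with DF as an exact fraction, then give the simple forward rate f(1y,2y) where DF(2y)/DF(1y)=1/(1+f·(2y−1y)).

1 1 4841/5000
2 2 467/500
3 3 9151/10000
f(1y,2y) = ((4841/5000)/(467/500) − 1)/(1) = 171/4670 ≈ 3.6617%

step 1 [1y] zero: DF = P = 4841/5000 ≈ 0.968200
step 2 [2y] zero: DF = P = 467/500 ≈ 0.934000
step 3 [3y] bond c/1=17/200: DF=(2309141/2000000 − 17/200·(0.968200+0.934000))/(1+17/200) = 9151/10000 ≈ 0.915100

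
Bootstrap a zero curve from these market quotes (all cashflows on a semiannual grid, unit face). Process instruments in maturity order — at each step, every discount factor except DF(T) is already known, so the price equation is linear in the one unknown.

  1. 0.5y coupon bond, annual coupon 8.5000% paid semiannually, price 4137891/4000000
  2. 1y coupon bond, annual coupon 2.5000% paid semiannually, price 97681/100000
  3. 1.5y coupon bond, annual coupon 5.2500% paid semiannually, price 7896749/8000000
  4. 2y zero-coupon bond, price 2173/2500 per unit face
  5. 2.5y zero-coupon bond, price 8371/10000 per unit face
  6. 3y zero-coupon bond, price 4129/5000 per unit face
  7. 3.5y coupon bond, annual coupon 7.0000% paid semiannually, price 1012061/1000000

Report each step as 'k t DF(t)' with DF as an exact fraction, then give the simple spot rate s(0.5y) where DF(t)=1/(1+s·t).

step 1 [0.5y] bond c/2=17/400: DF=(4137891/4000000 − 17/400·(0))/(1+17/400) = 9923/10000 ≈ 0.992300
step 2 [1y] bond c/2=1/80: DF=(97681/100000 − 1/80·(0.992300))/(1+1/80) = 381/400 ≈ 0.952500
step 3 [1.5y] bond c/2=21/800: DF=(7896749/8000000 − 21/800·(0.992300+0.952500))/(1+21/800) = 9121/10000 ≈ 0.912100
step 4 [2y] zero: DF = P = 2173/2500 ≈ 0.869200
step 5 [2.5y] zero: DF = P = 8371/10000 ≈ 0.837100
step 6 [3y] zero: DF = P = 4129/5000 ≈ 0.825800
step 7 [3.5y] bond c/2=7/200: DF=(1012061/1000000 − 7/200·(0.992300+0.952500+0.912100+0.869200+0.837100+0.825800))/(1+7/200) = 1989/2500 ≈ 0.795600

1 1/2 9923/10000
2 1 381/400
3 3/2 9121/10000
4 2 2173/2500
5 5/2 8371/10000
6 3 4129/5000
7 7/2 1989/2500
s(0.5y) = (1/(9923/10000) − 1)/(1/2) = 154/9923 ≈ 1.5520%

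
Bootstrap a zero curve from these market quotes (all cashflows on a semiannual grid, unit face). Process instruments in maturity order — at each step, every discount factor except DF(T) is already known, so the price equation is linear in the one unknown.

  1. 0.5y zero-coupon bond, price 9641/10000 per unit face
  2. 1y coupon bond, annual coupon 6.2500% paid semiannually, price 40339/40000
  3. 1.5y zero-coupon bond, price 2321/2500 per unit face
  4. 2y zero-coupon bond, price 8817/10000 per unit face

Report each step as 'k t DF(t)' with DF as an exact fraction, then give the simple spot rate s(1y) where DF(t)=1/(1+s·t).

1 1/2 9641/10000
2 1 9487/10000
3 3/2 2321/2500
4 2 8817/10000
s(1y) = (1/(9487/10000) − 1)/(1) = 513/9487 ≈ 5.4074%

step 1 [0.5y] zero: DF = P = 9641/10000 ≈ 0.964100
step 2 [1y] bond c/2=1/32: DF=(40339/40000 − 1/32·(0.964100))/(1+1/32) = 9487/10000 ≈ 0.948700
step 3 [1.5y] zero: DF = P = 2321/2500 ≈ 0.928400
step 4 [2y] zero: DF = P = 8817/10000 ≈ 0.881700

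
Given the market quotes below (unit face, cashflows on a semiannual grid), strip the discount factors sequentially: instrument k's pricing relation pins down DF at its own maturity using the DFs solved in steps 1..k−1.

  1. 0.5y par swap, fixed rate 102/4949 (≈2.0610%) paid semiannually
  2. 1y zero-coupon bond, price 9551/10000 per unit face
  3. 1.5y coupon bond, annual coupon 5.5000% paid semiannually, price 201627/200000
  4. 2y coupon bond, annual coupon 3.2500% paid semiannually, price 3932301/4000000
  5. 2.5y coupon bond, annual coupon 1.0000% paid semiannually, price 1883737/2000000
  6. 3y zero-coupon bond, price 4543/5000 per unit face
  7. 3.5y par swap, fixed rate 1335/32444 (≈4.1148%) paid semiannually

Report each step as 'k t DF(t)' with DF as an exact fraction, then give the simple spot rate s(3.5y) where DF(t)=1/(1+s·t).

step 1 [0.5y] swap r/2=51/4949: DF=(1 − 51/4949·(0))/(1+51/4949) = 4949/5000 ≈ 0.989800
step 2 [1y] zero: DF = P = 9551/10000 ≈ 0.955100
step 3 [1.5y] bond c/2=11/400: DF=(201627/200000 − 11/400·(0.989800+0.955100))/(1+11/400) = 9291/10000 ≈ 0.929100
step 4 [2y] bond c/2=13/800: DF=(3932301/4000000 − 13/800·(0.989800+0.955100+0.929100))/(1+13/800) = 4607/5000 ≈ 0.921400
step 5 [2.5y] bond c/2=1/200: DF=(1883737/2000000 − 1/200·(0.989800+0.955100+0.929100+0.921400))/(1+1/200) = 9183/10000 ≈ 0.918300
step 6 [3y] zero: DF = P = 4543/5000 ≈ 0.908600
step 7 [3.5y] swap r/2=1335/64888: DF=(1 − 1335/64888·(0.989800+0.955100+0.929100+0.921400+0.918300+0.908600))/(1+1335/64888) = 1733/2000 ≈ 0.866500

1 1/2 4949/5000
2 1 9551/10000
3 3/2 9291/10000
4 2 4607/5000
5 5/2 9183/10000
6 3 4543/5000
7 7/2 1733/2000
s(3.5y) = (1/(1733/2000) − 1)/(7/2) = 534/12131 ≈ 4.4019%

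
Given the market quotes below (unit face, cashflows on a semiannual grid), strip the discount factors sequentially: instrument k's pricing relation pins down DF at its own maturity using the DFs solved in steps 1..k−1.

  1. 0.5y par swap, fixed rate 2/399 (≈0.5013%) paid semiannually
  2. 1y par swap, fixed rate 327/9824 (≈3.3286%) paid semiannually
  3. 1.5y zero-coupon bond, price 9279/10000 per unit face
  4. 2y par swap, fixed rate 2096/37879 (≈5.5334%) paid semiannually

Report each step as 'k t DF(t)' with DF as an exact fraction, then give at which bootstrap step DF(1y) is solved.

1 1/2 399/400
2 1 9673/10000
3 3/2 9279/10000
4 2 1119/1250
DF(1y) is solved at step 2

step 1 [0.5y] swap r/2=1/399: DF=(1 − 1/399·(0))/(1+1/399) = 399/400 ≈ 0.997500
step 2 [1y] swap r/2=327/19648: DF=(1 − 327/19648·(0.997500))/(1+327/19648) = 9673/10000 ≈ 0.967300
step 3 [1.5y] zero: DF = P = 9279/10000 ≈ 0.927900
step 4 [2y] swap r/2=1048/37879: DF=(1 − 1048/37879·(0.997500+0.967300+0.927900))/(1+1048/37879) = 1119/1250 ≈ 0.895200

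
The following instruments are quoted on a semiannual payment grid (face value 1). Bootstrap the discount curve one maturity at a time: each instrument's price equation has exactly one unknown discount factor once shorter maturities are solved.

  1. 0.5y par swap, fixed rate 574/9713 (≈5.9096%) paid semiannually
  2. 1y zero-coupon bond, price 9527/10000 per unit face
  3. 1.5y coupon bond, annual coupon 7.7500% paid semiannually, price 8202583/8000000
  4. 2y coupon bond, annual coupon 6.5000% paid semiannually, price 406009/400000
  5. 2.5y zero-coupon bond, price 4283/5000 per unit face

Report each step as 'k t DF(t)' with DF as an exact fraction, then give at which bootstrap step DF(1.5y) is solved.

step 1 [0.5y] swap r/2=287/9713: DF=(1 − 287/9713·(0))/(1+287/9713) = 9713/10000 ≈ 0.971300
step 2 [1y] zero: DF = P = 9527/10000 ≈ 0.952700
step 3 [1.5y] bond c/2=31/800: DF=(8202583/8000000 − 31/800·(0.971300+0.952700))/(1+31/800) = 9153/10000 ≈ 0.915300
step 4 [2y] bond c/2=13/400: DF=(406009/400000 − 13/400·(0.971300+0.952700+0.915300))/(1+13/400) = 8937/10000 ≈ 0.893700
step 5 [2.5y] zero: DF = P = 4283/5000 ≈ 0.856600

1 1/2 9713/10000
2 1 9527/10000
3 3/2 9153/10000
4 2 8937/10000
5 5/2 4283/5000
DF(1.5y) is solved at step 3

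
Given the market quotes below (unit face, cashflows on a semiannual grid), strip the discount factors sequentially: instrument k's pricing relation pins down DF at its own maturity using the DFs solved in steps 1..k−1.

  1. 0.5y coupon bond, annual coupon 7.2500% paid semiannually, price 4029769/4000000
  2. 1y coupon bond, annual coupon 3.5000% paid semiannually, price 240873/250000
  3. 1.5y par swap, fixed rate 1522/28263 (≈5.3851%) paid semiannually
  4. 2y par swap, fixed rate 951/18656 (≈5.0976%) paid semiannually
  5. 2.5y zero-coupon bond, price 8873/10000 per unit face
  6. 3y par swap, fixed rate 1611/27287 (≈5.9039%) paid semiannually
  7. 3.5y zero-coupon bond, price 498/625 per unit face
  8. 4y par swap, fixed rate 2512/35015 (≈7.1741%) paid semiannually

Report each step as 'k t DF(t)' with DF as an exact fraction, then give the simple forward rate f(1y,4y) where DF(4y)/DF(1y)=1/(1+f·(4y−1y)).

step 1 [0.5y] bond c/2=29/800: DF=(4029769/4000000 − 29/800·(0))/(1+29/800) = 4861/5000 ≈ 0.972200
step 2 [1y] bond c/2=7/400: DF=(240873/250000 − 7/400·(0.972200))/(1+7/400) = 4651/5000 ≈ 0.930200
step 3 [1.5y] swap r/2=761/28263: DF=(1 − 761/28263·(0.972200+0.930200))/(1+761/28263) = 9239/10000 ≈ 0.923900
step 4 [2y] swap r/2=951/37312: DF=(1 − 951/37312·(0.972200+0.930200+0.923900))/(1+951/37312) = 9049/10000 ≈ 0.904900
step 5 [2.5y] zero: DF = P = 8873/10000 ≈ 0.887300
step 6 [3y] swap r/2=1611/54574: DF=(1 − 1611/54574·(0.972200+0.930200+0.923900+0.904900+0.887300))/(1+1611/54574) = 8389/10000 ≈ 0.838900
step 7 [3.5y] zero: DF = P = 498/625 ≈ 0.796800
step 8 [4y] swap r/2=1256/35015: DF=(1 − 1256/35015·(0.972200+0.930200+0.923900+0.904900+0.887300+0.838900+0.796800))/(1+1256/35015) = 468/625 ≈ 0.748800

1 1/2 4861/5000
2 1 4651/5000
3 3/2 9239/10000
4 2 9049/10000
5 5/2 8873/10000
6 3 8389/10000
7 7/2 498/625
8 4 468/625
f(1y,4y) = ((4651/5000)/(468/625) − 1)/(3) = 907/11232 ≈ 8.0751%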